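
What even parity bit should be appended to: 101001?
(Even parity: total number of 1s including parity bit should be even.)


Number of 1s in data: 3
Parity bit: 1

1


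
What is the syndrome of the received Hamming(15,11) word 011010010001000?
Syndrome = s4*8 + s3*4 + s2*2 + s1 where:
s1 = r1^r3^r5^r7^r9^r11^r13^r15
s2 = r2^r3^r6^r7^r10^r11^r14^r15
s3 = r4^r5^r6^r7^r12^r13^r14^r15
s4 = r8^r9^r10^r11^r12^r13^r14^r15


s1=0, s2=0, s3=0, s4=0

Syndrome = 0 (no error)


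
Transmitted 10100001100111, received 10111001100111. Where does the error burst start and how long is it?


XOR: 00011000000000

Burst at position 3, length 2


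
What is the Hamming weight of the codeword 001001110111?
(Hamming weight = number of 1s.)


Counting 1s in 001001110111

7


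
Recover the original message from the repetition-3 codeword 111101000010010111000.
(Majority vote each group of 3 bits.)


Groups: 111, 101, 000, 010, 010, 111, 000
Majority votes: 1100010

1100010


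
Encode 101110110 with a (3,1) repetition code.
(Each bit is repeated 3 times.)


Each bit -> 3 copies

111000111111111000111111000


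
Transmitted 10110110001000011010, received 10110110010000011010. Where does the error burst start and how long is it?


XOR: 00000000011000000000

Burst at position 9, length 2


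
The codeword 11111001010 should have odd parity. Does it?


Number of 1s: 7

Yes, parity is correct (7 ones)


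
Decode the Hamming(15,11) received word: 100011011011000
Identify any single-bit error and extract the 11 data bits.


Syndrome = 4: error at position 4

Data: 01101011000 (corrected bit 4)


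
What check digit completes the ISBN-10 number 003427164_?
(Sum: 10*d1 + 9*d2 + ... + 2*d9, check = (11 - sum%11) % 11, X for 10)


Weighted sum: 129
129 mod 11 = 8

Check digit: 3


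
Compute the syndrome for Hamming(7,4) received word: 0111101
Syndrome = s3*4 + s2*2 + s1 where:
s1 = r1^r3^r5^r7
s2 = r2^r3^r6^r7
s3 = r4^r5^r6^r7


s1=1, s2=1, s3=1

Syndrome = 7 (error at position 7)


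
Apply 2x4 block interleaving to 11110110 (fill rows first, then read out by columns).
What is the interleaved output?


Matrix:
  1111
  0110
Read columns: 10111110

10111110


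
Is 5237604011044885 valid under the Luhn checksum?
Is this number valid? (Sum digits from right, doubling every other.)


Luhn sum = 62
62 mod 10 = 2

Invalid (Luhn sum mod 10 = 2)


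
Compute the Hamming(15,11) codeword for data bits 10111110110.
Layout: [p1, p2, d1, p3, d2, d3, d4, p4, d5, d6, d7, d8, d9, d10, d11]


Parity bits: p1=1, p2=0, p3=0, p4=1

101001111110110


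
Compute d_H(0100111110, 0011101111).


XOR: 0111010001
Count of 1s: 5

5


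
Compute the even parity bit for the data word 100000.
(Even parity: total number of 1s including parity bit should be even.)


Number of 1s in data: 1
Parity bit: 1

1


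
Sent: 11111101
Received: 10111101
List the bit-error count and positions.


XOR: 01000000

1 error(s) at position(s): 1


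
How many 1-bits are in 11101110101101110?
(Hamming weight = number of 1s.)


Counting 1s in 11101110101101110

12


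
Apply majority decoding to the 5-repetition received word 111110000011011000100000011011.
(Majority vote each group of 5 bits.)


Groups: 11111, 00000, 11011, 00010, 00000, 11011
Majority votes: 101001

101001


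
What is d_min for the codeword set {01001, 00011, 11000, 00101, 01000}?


Comparing all pairs, minimum distance: 1
Can detect 0 errors, correct 0 errors

1


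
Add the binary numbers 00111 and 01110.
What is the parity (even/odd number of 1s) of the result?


00111 = 7
01110 = 14
Sum = 21 = 10101
1s count = 3

odd parity (3 ones in 10101)


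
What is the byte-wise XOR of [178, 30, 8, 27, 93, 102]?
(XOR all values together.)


XOR chain: 178 ^ 30 ^ 8 ^ 27 ^ 93 ^ 102 = 132

132


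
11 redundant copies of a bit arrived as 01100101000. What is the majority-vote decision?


Ones: 4 out of 11
Threshold: 6

0 (4/11 voted 1)


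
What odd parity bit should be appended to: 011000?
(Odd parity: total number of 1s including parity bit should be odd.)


Number of 1s in data: 2
Parity bit: 1

1


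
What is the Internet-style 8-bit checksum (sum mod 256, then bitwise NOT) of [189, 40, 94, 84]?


Sum = 407 mod 256 = 151
Complement = 104

104


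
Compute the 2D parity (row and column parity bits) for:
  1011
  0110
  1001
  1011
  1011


Row parities: 10011
Column parities: 0100

Row P: 10011, Col P: 0100, Corner: 1


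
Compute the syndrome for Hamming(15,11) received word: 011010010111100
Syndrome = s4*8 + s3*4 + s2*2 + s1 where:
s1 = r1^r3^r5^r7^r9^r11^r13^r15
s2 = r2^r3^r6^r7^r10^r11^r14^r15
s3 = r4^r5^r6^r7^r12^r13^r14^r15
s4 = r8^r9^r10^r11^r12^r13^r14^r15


s1=0, s2=0, s3=1, s4=1

Syndrome = 12 (error at position 12)


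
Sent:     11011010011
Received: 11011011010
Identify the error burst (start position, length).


XOR: 00000001001

Burst at position 7, length 4


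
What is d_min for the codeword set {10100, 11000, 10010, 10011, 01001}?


Comparing all pairs, minimum distance: 1
Can detect 0 errors, correct 0 errors

1


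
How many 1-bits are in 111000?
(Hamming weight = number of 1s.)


Counting 1s in 111000

3


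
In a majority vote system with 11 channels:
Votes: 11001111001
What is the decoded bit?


Ones: 7 out of 11
Threshold: 6

1 (7/11 voted 1)


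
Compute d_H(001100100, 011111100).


XOR: 010011000
Count of 1s: 3

3


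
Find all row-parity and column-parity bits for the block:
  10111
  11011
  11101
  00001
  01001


Row parities: 00010
Column parities: 11001

Row P: 00010, Col P: 11001, Corner: 1


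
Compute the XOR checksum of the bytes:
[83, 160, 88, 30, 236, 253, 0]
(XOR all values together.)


XOR chain: 83 ^ 160 ^ 88 ^ 30 ^ 236 ^ 253 ^ 0 = 164

164


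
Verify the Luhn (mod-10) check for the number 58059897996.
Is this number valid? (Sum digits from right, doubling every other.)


Luhn sum = 67
67 mod 10 = 7

Invalid (Luhn sum mod 10 = 7)


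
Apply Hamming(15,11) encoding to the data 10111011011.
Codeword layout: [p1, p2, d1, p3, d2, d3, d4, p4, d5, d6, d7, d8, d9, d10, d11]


Parity bits: p1=1, p2=0, p3=1, p4=1

101101111011011


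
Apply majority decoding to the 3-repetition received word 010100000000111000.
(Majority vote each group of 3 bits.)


Groups: 010, 100, 000, 000, 111, 000
Majority votes: 000010

000010


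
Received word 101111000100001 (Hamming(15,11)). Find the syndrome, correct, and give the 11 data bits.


Syndrome = 0: no error detected

Data: 11100100001 (no errors)


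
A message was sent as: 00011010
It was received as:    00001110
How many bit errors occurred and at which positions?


XOR: 00010100

2 error(s) at position(s): 3, 5


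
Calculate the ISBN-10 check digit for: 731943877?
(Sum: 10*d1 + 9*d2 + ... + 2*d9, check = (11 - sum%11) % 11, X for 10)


Weighted sum: 274
274 mod 11 = 10

Check digit: 1


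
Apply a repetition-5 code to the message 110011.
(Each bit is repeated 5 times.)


Each bit -> 5 copies

111111111100000000001111111111


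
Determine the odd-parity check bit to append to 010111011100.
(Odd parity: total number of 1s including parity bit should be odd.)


Number of 1s in data: 7
Parity bit: 0

0


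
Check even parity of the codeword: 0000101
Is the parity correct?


Number of 1s: 2

Yes, parity is correct (2 ones)


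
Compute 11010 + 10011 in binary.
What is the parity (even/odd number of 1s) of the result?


11010 = 26
10011 = 19
Sum = 45 = 101101
1s count = 4

even parity (4 ones in 101101)


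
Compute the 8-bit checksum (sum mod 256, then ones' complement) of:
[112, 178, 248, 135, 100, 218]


Sum = 991 mod 256 = 223
Complement = 32

32


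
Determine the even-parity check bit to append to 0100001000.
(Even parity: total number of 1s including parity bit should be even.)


Number of 1s in data: 2
Parity bit: 0

0


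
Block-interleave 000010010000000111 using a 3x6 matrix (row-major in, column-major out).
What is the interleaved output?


Matrix:
  000010
  010000
  000111
Read columns: 000010000001101001

000010000001101001


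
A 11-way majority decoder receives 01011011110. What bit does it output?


Ones: 7 out of 11
Threshold: 6

1 (7/11 voted 1)


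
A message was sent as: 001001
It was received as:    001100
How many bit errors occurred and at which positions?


XOR: 000101

2 error(s) at position(s): 3, 5


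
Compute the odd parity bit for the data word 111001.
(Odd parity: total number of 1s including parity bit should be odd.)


Number of 1s in data: 4
Parity bit: 1

1


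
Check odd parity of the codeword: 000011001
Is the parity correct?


Number of 1s: 3

Yes, parity is correct (3 ones)


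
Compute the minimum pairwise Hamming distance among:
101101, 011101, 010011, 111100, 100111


Comparing all pairs, minimum distance: 2
Can detect 1 errors, correct 0 errors

2


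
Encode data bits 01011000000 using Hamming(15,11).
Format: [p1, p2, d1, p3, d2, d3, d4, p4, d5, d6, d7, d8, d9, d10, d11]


Parity bits: p1=1, p2=1, p3=0, p4=1

110010111000000


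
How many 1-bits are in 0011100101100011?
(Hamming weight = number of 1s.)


Counting 1s in 0011100101100011

8


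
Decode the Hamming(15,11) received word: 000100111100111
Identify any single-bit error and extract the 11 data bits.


Syndrome = 4: error at position 4

Data: 00011100111 (corrected bit 4)


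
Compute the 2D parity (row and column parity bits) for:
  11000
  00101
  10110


Row parities: 001
Column parities: 01011

Row P: 001, Col P: 01011, Corner: 1


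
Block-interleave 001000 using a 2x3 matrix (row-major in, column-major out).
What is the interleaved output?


Matrix:
  001
  000
Read columns: 000010

000010


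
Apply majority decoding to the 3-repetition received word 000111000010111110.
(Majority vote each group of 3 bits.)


Groups: 000, 111, 000, 010, 111, 110
Majority votes: 010011

010011


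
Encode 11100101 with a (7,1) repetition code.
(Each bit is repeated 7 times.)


Each bit -> 7 copies

11111111111111111111100000000000000111111100000001111111


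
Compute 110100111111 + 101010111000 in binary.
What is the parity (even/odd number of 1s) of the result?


110100111111 = 3391
101010111000 = 2744
Sum = 6135 = 1011111110111
1s count = 11

odd parity (11 ones in 1011111110111)


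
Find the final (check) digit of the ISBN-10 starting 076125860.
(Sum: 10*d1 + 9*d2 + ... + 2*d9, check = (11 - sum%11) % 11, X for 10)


Weighted sum: 205
205 mod 11 = 7

Check digit: 4


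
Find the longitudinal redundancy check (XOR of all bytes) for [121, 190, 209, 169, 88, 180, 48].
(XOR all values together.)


XOR chain: 121 ^ 190 ^ 209 ^ 169 ^ 88 ^ 180 ^ 48 = 99

99


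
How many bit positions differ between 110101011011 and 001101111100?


XOR: 111000100111
Count of 1s: 7

7


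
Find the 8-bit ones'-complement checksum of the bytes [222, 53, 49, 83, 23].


Sum = 430 mod 256 = 174
Complement = 81

81


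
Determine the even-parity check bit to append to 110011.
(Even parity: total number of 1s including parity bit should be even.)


Number of 1s in data: 4
Parity bit: 0

0


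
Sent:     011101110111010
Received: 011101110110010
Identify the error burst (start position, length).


XOR: 000000000001000

Burst at position 11, length 1


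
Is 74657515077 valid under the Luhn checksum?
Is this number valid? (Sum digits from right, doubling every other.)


Luhn sum = 44
44 mod 10 = 4

Invalid (Luhn sum mod 10 = 4)


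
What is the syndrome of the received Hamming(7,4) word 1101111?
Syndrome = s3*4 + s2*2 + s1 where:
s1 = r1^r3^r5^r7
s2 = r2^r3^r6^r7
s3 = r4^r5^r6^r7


s1=1, s2=1, s3=0

Syndrome = 3 (error at position 3)


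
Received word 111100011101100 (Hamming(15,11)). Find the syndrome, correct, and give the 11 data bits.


Syndrome = 14: error at position 14

Data: 10001101110 (corrected bit 14)


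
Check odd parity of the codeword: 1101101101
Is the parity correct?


Number of 1s: 7

Yes, parity is correct (7 ones)


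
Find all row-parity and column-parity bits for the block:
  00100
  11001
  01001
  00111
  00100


Row parities: 11011
Column parities: 10111

Row P: 11011, Col P: 10111, Corner: 0


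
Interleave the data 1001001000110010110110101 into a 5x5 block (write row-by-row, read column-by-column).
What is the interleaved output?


Matrix:
  10010
  01000
  11001
  01101
  10101
Read columns: 1010101110000111000000111

1010101110000111000000111


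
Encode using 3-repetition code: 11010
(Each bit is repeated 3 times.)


Each bit -> 3 copies

111111000111000


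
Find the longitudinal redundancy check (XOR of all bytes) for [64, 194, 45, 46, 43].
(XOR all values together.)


XOR chain: 64 ^ 194 ^ 45 ^ 46 ^ 43 = 170

170


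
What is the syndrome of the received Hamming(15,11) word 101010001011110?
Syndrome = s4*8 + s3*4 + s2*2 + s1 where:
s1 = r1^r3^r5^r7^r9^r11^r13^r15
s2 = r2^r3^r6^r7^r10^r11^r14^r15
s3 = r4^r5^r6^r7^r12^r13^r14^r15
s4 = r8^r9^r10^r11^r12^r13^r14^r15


s1=0, s2=1, s3=0, s4=1

Syndrome = 10 (error at position 10)


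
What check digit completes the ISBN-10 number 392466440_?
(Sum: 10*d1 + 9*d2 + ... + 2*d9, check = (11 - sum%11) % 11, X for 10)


Weighted sum: 249
249 mod 11 = 7

Check digit: 4


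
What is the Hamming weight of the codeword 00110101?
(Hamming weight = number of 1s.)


Counting 1s in 00110101

4


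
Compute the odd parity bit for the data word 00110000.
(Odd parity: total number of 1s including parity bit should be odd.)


Number of 1s in data: 2
Parity bit: 1

1


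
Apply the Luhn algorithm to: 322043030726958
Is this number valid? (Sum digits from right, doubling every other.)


Luhn sum = 53
53 mod 10 = 3

Invalid (Luhn sum mod 10 = 3)


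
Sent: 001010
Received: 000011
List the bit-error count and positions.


XOR: 001001

2 error(s) at position(s): 2, 5


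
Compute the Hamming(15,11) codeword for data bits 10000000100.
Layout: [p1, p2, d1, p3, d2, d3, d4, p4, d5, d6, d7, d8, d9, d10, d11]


Parity bits: p1=0, p2=1, p3=1, p4=1

011100010000100


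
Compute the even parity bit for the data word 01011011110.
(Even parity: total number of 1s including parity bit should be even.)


Number of 1s in data: 7
Parity bit: 1

1


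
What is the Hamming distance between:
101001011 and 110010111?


XOR: 011011100
Count of 1s: 5

5


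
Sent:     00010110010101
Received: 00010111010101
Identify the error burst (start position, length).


XOR: 00000001000000

Burst at position 7, length 1


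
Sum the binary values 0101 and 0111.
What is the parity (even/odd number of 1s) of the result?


0101 = 5
0111 = 7
Sum = 12 = 1100
1s count = 2

even parity (2 ones in 1100)


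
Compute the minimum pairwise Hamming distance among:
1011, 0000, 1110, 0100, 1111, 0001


Comparing all pairs, minimum distance: 1
Can detect 0 errors, correct 0 errors

1


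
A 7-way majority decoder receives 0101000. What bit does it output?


Ones: 2 out of 7
Threshold: 4

0 (2/7 voted 1)


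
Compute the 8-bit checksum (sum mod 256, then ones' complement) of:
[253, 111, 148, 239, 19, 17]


Sum = 787 mod 256 = 19
Complement = 236

236


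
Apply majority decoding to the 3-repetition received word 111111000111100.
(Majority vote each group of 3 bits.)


Groups: 111, 111, 000, 111, 100
Majority votes: 11010

11010


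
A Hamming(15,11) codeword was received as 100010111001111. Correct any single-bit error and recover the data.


Syndrome = 2: error at position 2

Data: 01011001111 (corrected bit 2)


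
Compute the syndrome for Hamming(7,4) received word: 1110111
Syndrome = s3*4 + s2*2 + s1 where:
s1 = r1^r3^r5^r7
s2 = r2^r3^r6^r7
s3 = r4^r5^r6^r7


s1=0, s2=0, s3=1

Syndrome = 4 (error at position 4)


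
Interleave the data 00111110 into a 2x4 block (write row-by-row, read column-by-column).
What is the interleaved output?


Matrix:
  0011
  1110
Read columns: 01011110

01011110


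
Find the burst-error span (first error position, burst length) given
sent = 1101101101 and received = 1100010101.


XOR: 0001111000

Burst at position 3, length 4


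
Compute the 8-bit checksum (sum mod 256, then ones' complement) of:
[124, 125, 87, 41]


Sum = 377 mod 256 = 121
Complement = 134

134


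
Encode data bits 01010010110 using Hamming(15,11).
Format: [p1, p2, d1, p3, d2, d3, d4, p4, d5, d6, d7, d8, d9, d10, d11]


Parity bits: p1=0, p2=1, p3=0, p4=1

010010110010110


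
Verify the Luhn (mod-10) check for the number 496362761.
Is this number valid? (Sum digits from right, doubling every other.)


Luhn sum = 46
46 mod 10 = 6

Invalid (Luhn sum mod 10 = 6)


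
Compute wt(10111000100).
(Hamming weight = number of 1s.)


Counting 1s in 10111000100

5


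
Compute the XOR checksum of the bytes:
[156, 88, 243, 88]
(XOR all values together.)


XOR chain: 156 ^ 88 ^ 243 ^ 88 = 111

111


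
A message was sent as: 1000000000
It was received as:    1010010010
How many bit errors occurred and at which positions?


XOR: 0010010010

3 error(s) at position(s): 2, 5, 8


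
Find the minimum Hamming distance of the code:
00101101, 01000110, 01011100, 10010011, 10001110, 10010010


Comparing all pairs, minimum distance: 1
Can detect 0 errors, correct 0 errors

1


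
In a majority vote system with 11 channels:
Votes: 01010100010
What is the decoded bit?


Ones: 4 out of 11
Threshold: 6

0 (4/11 voted 1)


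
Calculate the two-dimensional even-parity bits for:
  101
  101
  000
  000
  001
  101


Row parities: 000010
Column parities: 100

Row P: 000010, Col P: 100, Corner: 1


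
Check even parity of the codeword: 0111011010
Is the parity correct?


Number of 1s: 6

Yes, parity is correct (6 ones)


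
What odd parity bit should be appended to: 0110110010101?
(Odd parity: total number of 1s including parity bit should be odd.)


Number of 1s in data: 7
Parity bit: 0

0


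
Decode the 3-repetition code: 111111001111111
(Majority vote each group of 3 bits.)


Groups: 111, 111, 001, 111, 111
Majority votes: 11011

11011


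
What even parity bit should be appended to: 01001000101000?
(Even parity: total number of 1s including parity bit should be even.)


Number of 1s in data: 4
Parity bit: 0

0


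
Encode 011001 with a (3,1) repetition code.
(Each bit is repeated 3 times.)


Each bit -> 3 copies

000111111000000111


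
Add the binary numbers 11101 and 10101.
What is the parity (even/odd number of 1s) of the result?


11101 = 29
10101 = 21
Sum = 50 = 110010
1s count = 3

odd parity (3 ones in 110010)


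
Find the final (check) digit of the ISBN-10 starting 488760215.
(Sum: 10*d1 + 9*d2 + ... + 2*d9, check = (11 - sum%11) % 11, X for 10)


Weighted sum: 282
282 mod 11 = 7

Check digit: 4


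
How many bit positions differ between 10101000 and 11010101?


XOR: 01111101
Count of 1s: 6

6


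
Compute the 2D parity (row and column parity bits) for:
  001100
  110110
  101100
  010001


Row parities: 0010
Column parities: 000111

Row P: 0010, Col P: 000111, Corner: 1


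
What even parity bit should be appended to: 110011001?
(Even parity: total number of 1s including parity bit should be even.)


Number of 1s in data: 5
Parity bit: 1

1


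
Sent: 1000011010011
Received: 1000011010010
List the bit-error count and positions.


XOR: 0000000000001

1 error(s) at position(s): 12


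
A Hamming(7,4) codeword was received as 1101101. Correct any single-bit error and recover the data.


Syndrome = 5: error at position 5

Data: 0001 (corrected bit 5)


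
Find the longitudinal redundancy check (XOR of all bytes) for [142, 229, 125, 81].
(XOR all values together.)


XOR chain: 142 ^ 229 ^ 125 ^ 81 = 71

71


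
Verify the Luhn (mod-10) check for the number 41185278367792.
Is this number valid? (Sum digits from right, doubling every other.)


Luhn sum = 70
70 mod 10 = 0

Valid (Luhn sum mod 10 = 0)


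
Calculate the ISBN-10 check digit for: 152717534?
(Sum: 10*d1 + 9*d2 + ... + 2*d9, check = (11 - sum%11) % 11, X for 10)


Weighted sum: 198
198 mod 11 = 0

Check digit: 0


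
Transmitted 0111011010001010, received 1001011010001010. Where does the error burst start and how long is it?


XOR: 1110000000000000

Burst at position 0, length 3


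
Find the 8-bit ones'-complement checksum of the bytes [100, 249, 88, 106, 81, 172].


Sum = 796 mod 256 = 28
Complement = 227

227


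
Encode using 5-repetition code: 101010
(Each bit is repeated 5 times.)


Each bit -> 5 copies

111110000011111000001111100000


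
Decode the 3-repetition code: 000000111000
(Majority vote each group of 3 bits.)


Groups: 000, 000, 111, 000
Majority votes: 0010

0010


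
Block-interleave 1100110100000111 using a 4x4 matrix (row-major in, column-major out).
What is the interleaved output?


Matrix:
  1100
  1101
  0000
  0111
Read columns: 1100110100010101

1100110100010101


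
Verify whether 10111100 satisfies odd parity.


Number of 1s: 5

Yes, parity is correct (5 ones)


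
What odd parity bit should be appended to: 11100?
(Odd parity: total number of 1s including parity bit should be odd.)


Number of 1s in data: 3
Parity bit: 0

0


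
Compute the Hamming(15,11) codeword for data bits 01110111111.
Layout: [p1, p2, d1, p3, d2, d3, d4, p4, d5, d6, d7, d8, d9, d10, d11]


Parity bits: p1=1, p2=0, p3=1, p4=0

100111100111111


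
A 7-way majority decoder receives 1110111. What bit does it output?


Ones: 6 out of 7
Threshold: 4

1 (6/7 voted 1)


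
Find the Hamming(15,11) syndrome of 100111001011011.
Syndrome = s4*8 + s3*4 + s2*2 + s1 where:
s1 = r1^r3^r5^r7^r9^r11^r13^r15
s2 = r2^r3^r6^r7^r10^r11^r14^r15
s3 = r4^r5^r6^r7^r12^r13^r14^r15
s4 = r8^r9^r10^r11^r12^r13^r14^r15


s1=1, s2=0, s3=0, s4=1

Syndrome = 9 (error at position 9)


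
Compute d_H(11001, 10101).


XOR: 01100
Count of 1s: 2

2


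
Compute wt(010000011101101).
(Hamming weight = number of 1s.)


Counting 1s in 010000011101101

7


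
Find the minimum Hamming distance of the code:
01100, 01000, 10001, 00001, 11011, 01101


Comparing all pairs, minimum distance: 1
Can detect 0 errors, correct 0 errors

1


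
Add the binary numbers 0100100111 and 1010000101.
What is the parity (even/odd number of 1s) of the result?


0100100111 = 295
1010000101 = 645
Sum = 940 = 1110101100
1s count = 6

even parity (6 ones in 1110101100)


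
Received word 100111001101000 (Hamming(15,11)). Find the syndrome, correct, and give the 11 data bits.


Syndrome = 9: error at position 9

Data: 01100101000 (corrected bit 9)


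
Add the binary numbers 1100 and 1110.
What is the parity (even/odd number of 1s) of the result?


1100 = 12
1110 = 14
Sum = 26 = 11010
1s count = 3

odd parity (3 ones in 11010)


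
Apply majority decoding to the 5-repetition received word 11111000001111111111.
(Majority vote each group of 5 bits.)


Groups: 11111, 00000, 11111, 11111
Majority votes: 1011

1011


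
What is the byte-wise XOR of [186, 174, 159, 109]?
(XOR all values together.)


XOR chain: 186 ^ 174 ^ 159 ^ 109 = 230

230


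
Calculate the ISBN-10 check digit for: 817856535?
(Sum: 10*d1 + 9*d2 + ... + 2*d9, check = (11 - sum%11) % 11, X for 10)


Weighted sum: 300
300 mod 11 = 3

Check digit: 8


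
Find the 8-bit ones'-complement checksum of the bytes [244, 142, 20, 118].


Sum = 524 mod 256 = 12
Complement = 243

243


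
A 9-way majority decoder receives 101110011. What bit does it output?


Ones: 6 out of 9
Threshold: 5

1 (6/9 voted 1)


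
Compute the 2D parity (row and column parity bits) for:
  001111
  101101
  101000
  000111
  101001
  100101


Row parities: 000111
Column parities: 000001

Row P: 000111, Col P: 000001, Corner: 1


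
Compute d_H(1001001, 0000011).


XOR: 1001010
Count of 1s: 3

3


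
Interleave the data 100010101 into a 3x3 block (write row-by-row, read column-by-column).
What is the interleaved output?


Matrix:
  100
  010
  101
Read columns: 101010001

101010001


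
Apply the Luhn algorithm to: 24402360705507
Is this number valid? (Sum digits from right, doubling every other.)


Luhn sum = 44
44 mod 10 = 4

Invalid (Luhn sum mod 10 = 4)


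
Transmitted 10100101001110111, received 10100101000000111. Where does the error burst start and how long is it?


XOR: 00000000001110000

Burst at position 10, length 3


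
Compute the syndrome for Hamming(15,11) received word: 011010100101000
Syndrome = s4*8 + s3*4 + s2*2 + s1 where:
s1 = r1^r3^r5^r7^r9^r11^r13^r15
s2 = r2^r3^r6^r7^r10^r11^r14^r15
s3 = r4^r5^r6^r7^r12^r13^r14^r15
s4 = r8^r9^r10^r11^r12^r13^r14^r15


s1=1, s2=0, s3=1, s4=0

Syndrome = 5 (error at position 5)


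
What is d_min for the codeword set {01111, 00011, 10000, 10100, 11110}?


Comparing all pairs, minimum distance: 1
Can detect 0 errors, correct 0 errors

1


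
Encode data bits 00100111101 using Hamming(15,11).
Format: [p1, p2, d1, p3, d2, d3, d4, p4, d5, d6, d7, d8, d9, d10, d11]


Parity bits: p1=1, p2=0, p3=0, p4=1

100001010111101


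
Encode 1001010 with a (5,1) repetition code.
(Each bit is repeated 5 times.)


Each bit -> 5 copies

11111000000000011111000001111100000


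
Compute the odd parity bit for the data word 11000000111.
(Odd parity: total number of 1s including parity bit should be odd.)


Number of 1s in data: 5
Parity bit: 0

0


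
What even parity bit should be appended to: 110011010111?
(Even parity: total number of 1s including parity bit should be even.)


Number of 1s in data: 8
Parity bit: 0

0


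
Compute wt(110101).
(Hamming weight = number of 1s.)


Counting 1s in 110101

4


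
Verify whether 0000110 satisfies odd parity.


Number of 1s: 2

No, parity error (2 ones)


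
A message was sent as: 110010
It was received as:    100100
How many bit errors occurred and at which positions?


XOR: 010110

3 error(s) at position(s): 1, 3, 4


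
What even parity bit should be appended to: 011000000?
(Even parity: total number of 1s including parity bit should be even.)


Number of 1s in data: 2
Parity bit: 0

0


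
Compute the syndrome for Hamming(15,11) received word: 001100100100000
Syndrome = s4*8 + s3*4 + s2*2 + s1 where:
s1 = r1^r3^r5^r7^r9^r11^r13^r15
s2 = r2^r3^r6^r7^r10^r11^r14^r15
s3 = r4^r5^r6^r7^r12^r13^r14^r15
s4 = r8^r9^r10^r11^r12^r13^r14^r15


s1=0, s2=1, s3=0, s4=1

Syndrome = 10 (error at position 10)


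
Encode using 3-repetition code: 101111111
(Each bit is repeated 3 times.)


Each bit -> 3 copies

111000111111111111111111111


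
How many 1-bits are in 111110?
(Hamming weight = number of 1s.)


Counting 1s in 111110

5


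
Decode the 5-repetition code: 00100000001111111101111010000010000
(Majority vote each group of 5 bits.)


Groups: 00100, 00000, 11111, 11101, 11101, 00000, 10000
Majority votes: 0011100

0011100


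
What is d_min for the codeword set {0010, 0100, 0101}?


Comparing all pairs, minimum distance: 1
Can detect 0 errors, correct 0 errors

1


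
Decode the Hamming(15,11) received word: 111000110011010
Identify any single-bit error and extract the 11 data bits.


Syndrome = 6: error at position 6

Data: 10110011010 (corrected bit 6)


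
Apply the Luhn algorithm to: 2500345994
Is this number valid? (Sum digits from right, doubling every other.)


Luhn sum = 42
42 mod 10 = 2

Invalid (Luhn sum mod 10 = 2)


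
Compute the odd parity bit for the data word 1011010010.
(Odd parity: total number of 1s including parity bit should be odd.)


Number of 1s in data: 5
Parity bit: 0

0


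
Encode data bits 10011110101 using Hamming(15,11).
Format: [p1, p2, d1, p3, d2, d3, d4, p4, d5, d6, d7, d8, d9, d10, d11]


Parity bits: p1=0, p2=1, p3=1, p4=1

011100111110101


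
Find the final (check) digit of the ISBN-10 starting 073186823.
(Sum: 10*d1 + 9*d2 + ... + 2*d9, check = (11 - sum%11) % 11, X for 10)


Weighted sum: 216
216 mod 11 = 7

Check digit: 4


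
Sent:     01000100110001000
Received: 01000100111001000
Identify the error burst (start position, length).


XOR: 00000000001000000

Burst at position 10, length 1


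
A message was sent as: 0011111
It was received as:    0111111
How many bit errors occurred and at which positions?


XOR: 0100000

1 error(s) at position(s): 1


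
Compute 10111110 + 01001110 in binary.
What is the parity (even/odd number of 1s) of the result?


10111110 = 190
01001110 = 78
Sum = 268 = 100001100
1s count = 3

odd parity (3 ones in 100001100)


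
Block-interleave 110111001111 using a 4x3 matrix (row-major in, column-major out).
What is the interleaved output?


Matrix:
  110
  111
  001
  111
Read columns: 110111010111

110111010111


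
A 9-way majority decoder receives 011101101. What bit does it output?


Ones: 6 out of 9
Threshold: 5

1 (6/9 voted 1)


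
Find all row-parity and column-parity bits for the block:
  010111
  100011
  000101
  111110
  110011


Row parities: 01010
Column parities: 111100

Row P: 01010, Col P: 111100, Corner: 0


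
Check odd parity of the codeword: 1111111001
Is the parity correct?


Number of 1s: 8

No, parity error (8 ones)


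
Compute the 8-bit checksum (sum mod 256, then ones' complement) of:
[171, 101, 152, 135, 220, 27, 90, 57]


Sum = 953 mod 256 = 185
Complement = 70

70


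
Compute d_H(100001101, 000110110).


XOR: 100111011
Count of 1s: 6

6


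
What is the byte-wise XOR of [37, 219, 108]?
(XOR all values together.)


XOR chain: 37 ^ 219 ^ 108 = 146

146


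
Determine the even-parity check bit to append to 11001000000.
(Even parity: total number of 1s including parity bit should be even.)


Number of 1s in data: 3
Parity bit: 1

1


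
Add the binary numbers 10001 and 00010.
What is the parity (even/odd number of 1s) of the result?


10001 = 17
00010 = 2
Sum = 19 = 10011
1s count = 3

odd parity (3 ones in 10011)


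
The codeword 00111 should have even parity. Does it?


Number of 1s: 3

No, parity error (3 ones)


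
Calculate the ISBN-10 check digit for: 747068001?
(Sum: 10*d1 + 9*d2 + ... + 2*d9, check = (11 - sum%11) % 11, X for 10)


Weighted sum: 240
240 mod 11 = 9

Check digit: 2


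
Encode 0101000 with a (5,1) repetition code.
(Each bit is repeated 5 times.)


Each bit -> 5 copies

00000111110000011111000000000000000


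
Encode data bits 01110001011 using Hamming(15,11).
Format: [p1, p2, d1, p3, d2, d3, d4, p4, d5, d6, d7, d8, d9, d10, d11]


Parity bits: p1=1, p2=0, p3=0, p4=1

100011110001011


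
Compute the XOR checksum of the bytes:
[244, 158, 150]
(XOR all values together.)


XOR chain: 244 ^ 158 ^ 150 = 252

252


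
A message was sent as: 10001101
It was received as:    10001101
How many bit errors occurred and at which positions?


XOR: 00000000

0 errors (received matches sent)


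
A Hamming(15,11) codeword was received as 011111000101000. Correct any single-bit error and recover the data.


Syndrome = 0: no error detected

Data: 11100101000 (no errors)


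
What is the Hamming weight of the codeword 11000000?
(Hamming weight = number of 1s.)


Counting 1s in 11000000

2


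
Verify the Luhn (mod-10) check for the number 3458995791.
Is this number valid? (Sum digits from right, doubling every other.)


Luhn sum = 55
55 mod 10 = 5

Invalid (Luhn sum mod 10 = 5)


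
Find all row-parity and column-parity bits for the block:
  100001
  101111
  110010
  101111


Row parities: 0111
Column parities: 010011

Row P: 0111, Col P: 010011, Corner: 1


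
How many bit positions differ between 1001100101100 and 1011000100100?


XOR: 0010100001000
Count of 1s: 3

3


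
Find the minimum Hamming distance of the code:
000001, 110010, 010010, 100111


Comparing all pairs, minimum distance: 1
Can detect 0 errors, correct 0 errors

1


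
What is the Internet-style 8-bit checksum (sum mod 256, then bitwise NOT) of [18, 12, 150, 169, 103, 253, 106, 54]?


Sum = 865 mod 256 = 97
Complement = 158

158


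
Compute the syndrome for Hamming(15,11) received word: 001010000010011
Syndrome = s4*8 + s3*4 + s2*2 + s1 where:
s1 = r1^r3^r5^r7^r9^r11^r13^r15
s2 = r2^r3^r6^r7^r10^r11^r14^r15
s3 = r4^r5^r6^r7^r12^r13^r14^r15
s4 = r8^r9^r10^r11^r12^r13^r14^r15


s1=0, s2=0, s3=1, s4=1

Syndrome = 12 (error at position 12)


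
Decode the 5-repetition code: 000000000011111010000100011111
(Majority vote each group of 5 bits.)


Groups: 00000, 00000, 11111, 01000, 01000, 11111
Majority votes: 001001

001001


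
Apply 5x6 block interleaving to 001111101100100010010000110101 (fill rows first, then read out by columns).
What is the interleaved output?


Matrix:
  001111
  101100
  100010
  010000
  110101
Read columns: 011010001111000110011010010001

011010001111000110011010010001


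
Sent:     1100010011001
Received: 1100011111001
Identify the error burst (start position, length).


XOR: 0000001100000

Burst at position 6, length 2


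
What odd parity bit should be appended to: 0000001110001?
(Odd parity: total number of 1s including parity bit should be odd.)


Number of 1s in data: 4
Parity bit: 1

1


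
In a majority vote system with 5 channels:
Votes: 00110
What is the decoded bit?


Ones: 2 out of 5
Threshold: 3

0 (2/5 voted 1)


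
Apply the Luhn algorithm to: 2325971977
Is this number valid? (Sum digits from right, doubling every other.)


Luhn sum = 55
55 mod 10 = 5

Invalid (Luhn sum mod 10 = 5)


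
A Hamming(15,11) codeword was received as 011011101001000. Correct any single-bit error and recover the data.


Syndrome = 0: no error detected

Data: 11111001000 (no errors)


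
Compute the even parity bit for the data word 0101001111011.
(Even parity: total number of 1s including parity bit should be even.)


Number of 1s in data: 8
Parity bit: 0

0


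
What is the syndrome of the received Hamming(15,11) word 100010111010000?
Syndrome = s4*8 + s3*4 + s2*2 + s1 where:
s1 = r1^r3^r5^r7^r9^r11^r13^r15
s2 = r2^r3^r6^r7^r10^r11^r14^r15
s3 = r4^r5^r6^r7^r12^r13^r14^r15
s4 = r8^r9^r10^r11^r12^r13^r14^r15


s1=1, s2=0, s3=0, s4=1

Syndrome = 9 (error at position 9)


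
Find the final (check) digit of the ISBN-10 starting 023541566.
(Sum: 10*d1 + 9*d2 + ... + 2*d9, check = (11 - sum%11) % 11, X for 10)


Weighted sum: 156
156 mod 11 = 2

Check digit: 9


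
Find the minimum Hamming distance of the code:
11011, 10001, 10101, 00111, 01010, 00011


Comparing all pairs, minimum distance: 1
Can detect 0 errors, correct 0 errors

1


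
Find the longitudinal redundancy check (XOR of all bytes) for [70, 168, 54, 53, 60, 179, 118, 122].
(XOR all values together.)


XOR chain: 70 ^ 168 ^ 54 ^ 53 ^ 60 ^ 179 ^ 118 ^ 122 = 110

110


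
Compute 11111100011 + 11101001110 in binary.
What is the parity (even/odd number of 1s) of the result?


11111100011 = 2019
11101001110 = 1870
Sum = 3889 = 111100110001
1s count = 7

odd parity (7 ones in 111100110001)


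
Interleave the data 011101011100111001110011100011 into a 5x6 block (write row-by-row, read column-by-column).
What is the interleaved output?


Matrix:
  011101
  011100
  111001
  110011
  100011
Read columns: 001111111011100110000001110111

001111111011100110000001110111


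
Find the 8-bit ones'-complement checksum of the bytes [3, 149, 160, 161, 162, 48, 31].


Sum = 714 mod 256 = 202
Complement = 53

53


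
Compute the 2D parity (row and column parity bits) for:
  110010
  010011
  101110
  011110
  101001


Row parities: 11001
Column parities: 111000

Row P: 11001, Col P: 111000, Corner: 1


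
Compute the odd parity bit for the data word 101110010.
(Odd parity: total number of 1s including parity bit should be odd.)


Number of 1s in data: 5
Parity bit: 0

0


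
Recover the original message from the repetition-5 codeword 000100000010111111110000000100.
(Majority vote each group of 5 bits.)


Groups: 00010, 00000, 10111, 11111, 00000, 00100
Majority votes: 001100

001100


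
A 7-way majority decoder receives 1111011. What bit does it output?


Ones: 6 out of 7
Threshold: 4

1 (6/7 voted 1)


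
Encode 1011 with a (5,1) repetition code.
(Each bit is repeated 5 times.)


Each bit -> 5 copies

11111000001111111111


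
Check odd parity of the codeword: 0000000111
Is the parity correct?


Number of 1s: 3

Yes, parity is correct (3 ones)


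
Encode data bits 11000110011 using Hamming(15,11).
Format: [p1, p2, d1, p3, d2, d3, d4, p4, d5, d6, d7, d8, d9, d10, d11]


Parity bits: p1=0, p2=1, p3=1, p4=0

011110000110011


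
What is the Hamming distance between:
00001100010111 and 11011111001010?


XOR: 11010011011101
Count of 1s: 9

9


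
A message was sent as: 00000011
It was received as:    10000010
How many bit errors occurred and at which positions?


XOR: 10000001

2 error(s) at position(s): 0, 7


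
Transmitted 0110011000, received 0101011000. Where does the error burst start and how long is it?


XOR: 0011000000

Burst at position 2, length 2


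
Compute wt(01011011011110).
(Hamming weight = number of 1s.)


Counting 1s in 01011011011110

9


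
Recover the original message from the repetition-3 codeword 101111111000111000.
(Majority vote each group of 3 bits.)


Groups: 101, 111, 111, 000, 111, 000
Majority votes: 111010

111010


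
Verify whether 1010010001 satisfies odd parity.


Number of 1s: 4

No, parity error (4 ones)


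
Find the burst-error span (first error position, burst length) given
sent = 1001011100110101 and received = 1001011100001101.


XOR: 0000000000111000

Burst at position 10, length 3


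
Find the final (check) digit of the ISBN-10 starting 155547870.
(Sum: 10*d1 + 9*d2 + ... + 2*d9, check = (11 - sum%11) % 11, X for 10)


Weighted sum: 242
242 mod 11 = 0

Check digit: 0


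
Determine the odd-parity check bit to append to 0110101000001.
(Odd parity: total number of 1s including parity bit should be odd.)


Number of 1s in data: 5
Parity bit: 0

0


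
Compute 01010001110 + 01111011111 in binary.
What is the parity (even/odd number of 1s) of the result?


01010001110 = 654
01111011111 = 991
Sum = 1645 = 11001101101
1s count = 7

odd parity (7 ones in 11001101101)


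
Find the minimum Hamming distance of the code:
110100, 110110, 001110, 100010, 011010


Comparing all pairs, minimum distance: 1
Can detect 0 errors, correct 0 errors

1


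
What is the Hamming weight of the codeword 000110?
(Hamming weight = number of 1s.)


Counting 1s in 000110

2


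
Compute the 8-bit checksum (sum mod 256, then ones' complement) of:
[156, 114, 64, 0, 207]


Sum = 541 mod 256 = 29
Complement = 226

226


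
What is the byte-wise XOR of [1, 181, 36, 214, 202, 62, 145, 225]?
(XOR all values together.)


XOR chain: 1 ^ 181 ^ 36 ^ 214 ^ 202 ^ 62 ^ 145 ^ 225 = 194

194


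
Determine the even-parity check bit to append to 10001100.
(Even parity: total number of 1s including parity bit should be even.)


Number of 1s in data: 3
Parity bit: 1

1
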